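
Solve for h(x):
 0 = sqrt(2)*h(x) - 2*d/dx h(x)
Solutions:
 h(x) = C1*exp(sqrt(2)*x/2)


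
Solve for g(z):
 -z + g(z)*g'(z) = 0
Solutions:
 g(z) = -sqrt(C1 + z^2)
 g(z) = sqrt(C1 + z^2)


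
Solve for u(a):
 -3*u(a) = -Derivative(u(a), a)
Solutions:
 u(a) = C1*exp(3*a)


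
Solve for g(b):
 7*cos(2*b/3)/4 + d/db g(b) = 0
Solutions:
 g(b) = C1 - 21*sin(2*b/3)/8


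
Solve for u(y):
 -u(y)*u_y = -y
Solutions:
 u(y) = -sqrt(C1 + y^2)
 u(y) = sqrt(C1 + y^2)


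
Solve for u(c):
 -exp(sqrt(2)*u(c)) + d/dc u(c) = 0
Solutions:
 u(c) = sqrt(2)*(2*log(-1/(C1 + c)) - log(2))/4


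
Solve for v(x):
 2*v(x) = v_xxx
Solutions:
 v(x) = C3*exp(2^(1/3)*x) + (C1*sin(2^(1/3)*sqrt(3)*x/2) + C2*cos(2^(1/3)*sqrt(3)*x/2))*exp(-2^(1/3)*x/2)


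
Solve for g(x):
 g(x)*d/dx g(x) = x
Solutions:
 g(x) = -sqrt(C1 + x^2)
 g(x) = sqrt(C1 + x^2)


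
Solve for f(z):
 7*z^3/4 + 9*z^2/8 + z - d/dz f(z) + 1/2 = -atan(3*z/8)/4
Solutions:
 f(z) = C1 + 7*z^4/16 + 3*z^3/8 + z^2/2 + z*atan(3*z/8)/4 + z/2 - log(9*z^2 + 64)/3


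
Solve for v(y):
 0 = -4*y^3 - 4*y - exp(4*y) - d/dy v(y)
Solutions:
 v(y) = C1 - y^4 - 2*y^2 - exp(4*y)/4


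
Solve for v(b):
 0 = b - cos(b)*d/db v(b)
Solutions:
 v(b) = C1 + Integral(b/cos(b), b)


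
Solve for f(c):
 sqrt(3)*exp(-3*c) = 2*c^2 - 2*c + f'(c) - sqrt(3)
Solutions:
 f(c) = C1 - 2*c^3/3 + c^2 + sqrt(3)*c - sqrt(3)*exp(-3*c)/3


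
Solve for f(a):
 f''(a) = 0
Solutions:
 f(a) = C1 + C2*a


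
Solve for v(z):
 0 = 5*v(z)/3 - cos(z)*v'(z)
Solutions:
 v(z) = C1*(sin(z) + 1)^(5/6)/(sin(z) - 1)^(5/6)


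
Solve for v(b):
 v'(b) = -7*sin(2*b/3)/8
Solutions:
 v(b) = C1 + 21*cos(2*b/3)/16


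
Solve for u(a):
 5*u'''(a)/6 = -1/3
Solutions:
 u(a) = C1 + C2*a + C3*a^2 - a^3/15


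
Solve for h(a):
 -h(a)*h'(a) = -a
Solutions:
 h(a) = -sqrt(C1 + a^2)
 h(a) = sqrt(C1 + a^2)


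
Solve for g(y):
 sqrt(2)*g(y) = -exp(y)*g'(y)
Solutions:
 g(y) = C1*exp(sqrt(2)*exp(-y))


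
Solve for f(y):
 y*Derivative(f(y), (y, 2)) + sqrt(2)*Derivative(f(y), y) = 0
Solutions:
 f(y) = C1 + C2*y^(1 - sqrt(2))


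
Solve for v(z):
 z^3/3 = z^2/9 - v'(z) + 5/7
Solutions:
 v(z) = C1 - z^4/12 + z^3/27 + 5*z/7


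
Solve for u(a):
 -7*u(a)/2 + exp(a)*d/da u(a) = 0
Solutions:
 u(a) = C1*exp(-7*exp(-a)/2)


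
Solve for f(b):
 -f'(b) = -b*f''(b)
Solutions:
 f(b) = C1 + C2*b^2


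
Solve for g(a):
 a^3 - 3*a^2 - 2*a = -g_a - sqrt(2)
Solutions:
 g(a) = C1 - a^4/4 + a^3 + a^2 - sqrt(2)*a


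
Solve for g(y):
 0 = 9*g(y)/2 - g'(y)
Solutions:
 g(y) = C1*exp(9*y/2)


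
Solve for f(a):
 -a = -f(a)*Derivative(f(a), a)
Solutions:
 f(a) = -sqrt(C1 + a^2)
 f(a) = sqrt(C1 + a^2)


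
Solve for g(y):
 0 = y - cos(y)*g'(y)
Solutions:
 g(y) = C1 + Integral(y/cos(y), y)


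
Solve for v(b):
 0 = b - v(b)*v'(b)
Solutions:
 v(b) = -sqrt(C1 + b^2)
 v(b) = sqrt(C1 + b^2)


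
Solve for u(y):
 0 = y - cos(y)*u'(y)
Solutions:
 u(y) = C1 + Integral(y/cos(y), y)


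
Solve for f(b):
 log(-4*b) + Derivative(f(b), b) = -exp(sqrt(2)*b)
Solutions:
 f(b) = C1 - b*log(-b) + b*(1 - 2*log(2)) - sqrt(2)*exp(sqrt(2)*b)/2


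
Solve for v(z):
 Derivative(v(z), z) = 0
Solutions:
 v(z) = C1


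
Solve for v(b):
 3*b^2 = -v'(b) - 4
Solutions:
 v(b) = C1 - b^3 - 4*b


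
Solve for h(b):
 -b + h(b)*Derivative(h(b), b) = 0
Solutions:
 h(b) = -sqrt(C1 + b^2)
 h(b) = sqrt(C1 + b^2)


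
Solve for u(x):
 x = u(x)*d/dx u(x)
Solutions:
 u(x) = -sqrt(C1 + x^2)
 u(x) = sqrt(C1 + x^2)


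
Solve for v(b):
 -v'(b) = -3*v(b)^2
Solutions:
 v(b) = -1/(C1 + 3*b)


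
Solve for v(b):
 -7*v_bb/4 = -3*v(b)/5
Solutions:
 v(b) = C1*exp(-2*sqrt(105)*b/35) + C2*exp(2*sqrt(105)*b/35)


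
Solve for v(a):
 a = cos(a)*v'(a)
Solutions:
 v(a) = C1 + Integral(a/cos(a), a)


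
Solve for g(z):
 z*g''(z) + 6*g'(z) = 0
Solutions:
 g(z) = C1 + C2/z^5


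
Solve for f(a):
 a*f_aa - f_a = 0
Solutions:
 f(a) = C1 + C2*a^2


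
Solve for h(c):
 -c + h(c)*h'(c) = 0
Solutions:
 h(c) = -sqrt(C1 + c^2)
 h(c) = sqrt(C1 + c^2)


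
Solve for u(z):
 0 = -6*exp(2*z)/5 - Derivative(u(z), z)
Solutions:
 u(z) = C1 - 3*exp(2*z)/5


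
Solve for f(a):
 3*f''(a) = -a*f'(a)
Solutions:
 f(a) = C1 + C2*erf(sqrt(6)*a/6)


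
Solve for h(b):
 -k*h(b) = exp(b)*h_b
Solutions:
 h(b) = C1*exp(k*exp(-b))


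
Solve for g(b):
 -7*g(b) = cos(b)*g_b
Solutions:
 g(b) = C1*sqrt(sin(b) - 1)*(sin(b)^3 - 3*sin(b)^2 + 3*sin(b) - 1)/(sqrt(sin(b) + 1)*(sin(b)^3 + 3*sin(b)^2 + 3*sin(b) + 1))


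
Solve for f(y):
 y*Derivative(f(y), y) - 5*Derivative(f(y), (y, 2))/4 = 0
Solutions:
 f(y) = C1 + C2*erfi(sqrt(10)*y/5)


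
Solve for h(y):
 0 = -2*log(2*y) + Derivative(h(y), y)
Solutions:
 h(y) = C1 + 2*y*log(y) - 2*y + y*log(4)


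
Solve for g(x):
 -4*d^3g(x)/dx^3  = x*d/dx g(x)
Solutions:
 g(x) = C1 + Integral(C2*airyai(-2^(1/3)*x/2) + C3*airybi(-2^(1/3)*x/2), x)


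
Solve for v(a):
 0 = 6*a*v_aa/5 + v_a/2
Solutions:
 v(a) = C1 + C2*a^(7/12)


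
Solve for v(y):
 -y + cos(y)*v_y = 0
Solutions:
 v(y) = C1 + Integral(y/cos(y), y)


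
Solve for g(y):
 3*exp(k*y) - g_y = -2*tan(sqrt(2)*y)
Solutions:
 g(y) = C1 + 3*Piecewise((exp(k*y)/k, Ne(k, 0)), (y, True)) - sqrt(2)*log(cos(sqrt(2)*y))


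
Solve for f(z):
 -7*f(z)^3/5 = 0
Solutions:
 f(z) = 0


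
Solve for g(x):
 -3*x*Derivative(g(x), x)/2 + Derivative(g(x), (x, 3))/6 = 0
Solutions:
 g(x) = C1 + Integral(C2*airyai(3^(2/3)*x) + C3*airybi(3^(2/3)*x), x)


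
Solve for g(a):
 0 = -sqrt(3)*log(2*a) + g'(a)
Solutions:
 g(a) = C1 + sqrt(3)*a*log(a) - sqrt(3)*a + sqrt(3)*a*log(2)


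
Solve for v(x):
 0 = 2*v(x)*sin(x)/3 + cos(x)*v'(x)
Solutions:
 v(x) = C1*cos(x)^(2/3)


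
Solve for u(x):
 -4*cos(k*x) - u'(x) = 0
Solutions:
 u(x) = C1 - 4*sin(k*x)/k


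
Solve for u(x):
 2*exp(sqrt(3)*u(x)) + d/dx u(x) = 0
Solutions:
 u(x) = sqrt(3)*(2*log(1/(C1 + 2*x)) - log(3))/6


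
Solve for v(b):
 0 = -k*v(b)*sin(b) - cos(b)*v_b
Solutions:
 v(b) = C1*exp(k*log(cos(b)))


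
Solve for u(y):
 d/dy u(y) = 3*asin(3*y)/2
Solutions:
 u(y) = C1 + 3*y*asin(3*y)/2 + sqrt(1 - 9*y^2)/2


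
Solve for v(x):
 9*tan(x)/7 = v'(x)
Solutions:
 v(x) = C1 - 9*log(cos(x))/7


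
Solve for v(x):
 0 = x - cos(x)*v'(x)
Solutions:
 v(x) = C1 + Integral(x/cos(x), x)


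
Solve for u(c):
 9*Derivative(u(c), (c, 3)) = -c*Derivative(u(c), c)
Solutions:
 u(c) = C1 + Integral(C2*airyai(-3^(1/3)*c/3) + C3*airybi(-3^(1/3)*c/3), c)


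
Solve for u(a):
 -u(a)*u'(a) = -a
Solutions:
 u(a) = -sqrt(C1 + a^2)
 u(a) = sqrt(C1 + a^2)


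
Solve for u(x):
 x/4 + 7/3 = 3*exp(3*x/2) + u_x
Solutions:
 u(x) = C1 + x^2/8 + 7*x/3 - 2*exp(3*x/2)


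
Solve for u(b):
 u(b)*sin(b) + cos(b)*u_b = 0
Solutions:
 u(b) = C1*cos(b)


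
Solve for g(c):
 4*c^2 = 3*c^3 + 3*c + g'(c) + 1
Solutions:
 g(c) = C1 - 3*c^4/4 + 4*c^3/3 - 3*c^2/2 - c


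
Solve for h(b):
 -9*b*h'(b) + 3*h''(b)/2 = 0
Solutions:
 h(b) = C1 + C2*erfi(sqrt(3)*b)


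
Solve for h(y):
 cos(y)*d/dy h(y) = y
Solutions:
 h(y) = C1 + Integral(y/cos(y), y)


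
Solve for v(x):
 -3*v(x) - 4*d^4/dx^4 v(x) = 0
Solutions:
 v(x) = (C1*sin(3^(1/4)*x/2) + C2*cos(3^(1/4)*x/2))*exp(-3^(1/4)*x/2) + (C3*sin(3^(1/4)*x/2) + C4*cos(3^(1/4)*x/2))*exp(3^(1/4)*x/2)


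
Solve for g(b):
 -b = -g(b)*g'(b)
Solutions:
 g(b) = -sqrt(C1 + b^2)
 g(b) = sqrt(C1 + b^2)


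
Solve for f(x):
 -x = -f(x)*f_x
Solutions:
 f(x) = -sqrt(C1 + x^2)
 f(x) = sqrt(C1 + x^2)


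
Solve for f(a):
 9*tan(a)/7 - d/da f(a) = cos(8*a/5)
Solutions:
 f(a) = C1 - 9*log(cos(a))/7 - 5*sin(8*a/5)/8


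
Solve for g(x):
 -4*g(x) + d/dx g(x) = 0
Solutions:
 g(x) = C1*exp(4*x)


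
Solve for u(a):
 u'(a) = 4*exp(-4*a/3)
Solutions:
 u(a) = C1 - 3*exp(-4*a/3)


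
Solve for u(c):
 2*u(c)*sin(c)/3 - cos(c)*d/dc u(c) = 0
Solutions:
 u(c) = C1/cos(c)^(2/3)


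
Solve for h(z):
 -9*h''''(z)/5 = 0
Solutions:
 h(z) = C1 + C2*z + C3*z^2 + C4*z^3


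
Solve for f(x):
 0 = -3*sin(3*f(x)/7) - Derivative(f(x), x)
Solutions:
 3*x + 7*log(cos(3*f(x)/7) - 1)/6 - 7*log(cos(3*f(x)/7) + 1)/6 = C1


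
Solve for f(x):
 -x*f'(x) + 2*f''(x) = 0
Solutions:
 f(x) = C1 + C2*erfi(x/2)


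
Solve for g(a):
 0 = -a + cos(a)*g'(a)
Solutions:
 g(a) = C1 + Integral(a/cos(a), a)


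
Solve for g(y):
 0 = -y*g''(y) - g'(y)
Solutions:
 g(y) = C1 + C2*log(y)


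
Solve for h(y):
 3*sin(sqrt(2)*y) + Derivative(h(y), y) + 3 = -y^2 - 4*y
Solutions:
 h(y) = C1 - y^3/3 - 2*y^2 - 3*y + 3*sqrt(2)*cos(sqrt(2)*y)/2


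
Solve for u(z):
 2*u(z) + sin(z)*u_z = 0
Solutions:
 u(z) = C1*(cos(z) + 1)/(cos(z) - 1)


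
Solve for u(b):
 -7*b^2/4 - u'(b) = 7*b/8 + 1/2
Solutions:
 u(b) = C1 - 7*b^3/12 - 7*b^2/16 - b/2


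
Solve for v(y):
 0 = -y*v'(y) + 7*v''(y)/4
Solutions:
 v(y) = C1 + C2*erfi(sqrt(14)*y/7)


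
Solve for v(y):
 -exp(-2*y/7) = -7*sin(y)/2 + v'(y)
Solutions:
 v(y) = C1 - 7*cos(y)/2 + 7*exp(-2*y/7)/2


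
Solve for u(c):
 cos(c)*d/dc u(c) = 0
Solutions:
 u(c) = C1


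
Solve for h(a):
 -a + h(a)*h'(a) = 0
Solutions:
 h(a) = -sqrt(C1 + a^2)
 h(a) = sqrt(C1 + a^2)


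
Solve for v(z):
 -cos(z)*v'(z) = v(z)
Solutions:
 v(z) = C1*sqrt(sin(z) - 1)/sqrt(sin(z) + 1)


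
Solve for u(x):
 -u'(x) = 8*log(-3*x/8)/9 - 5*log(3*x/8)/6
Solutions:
 u(x) = C1 - x*log(x)/18 + x*(-log(3) + 1 + 3*log(2) - 16*I*pi)/18


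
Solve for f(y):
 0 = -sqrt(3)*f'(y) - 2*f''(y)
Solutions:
 f(y) = C1 + C2*exp(-sqrt(3)*y/2)


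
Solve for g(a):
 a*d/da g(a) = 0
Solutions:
 g(a) = C1


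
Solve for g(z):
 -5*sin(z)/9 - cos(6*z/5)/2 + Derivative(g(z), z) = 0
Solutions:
 g(z) = C1 + 5*sin(6*z/5)/12 - 5*cos(z)/9


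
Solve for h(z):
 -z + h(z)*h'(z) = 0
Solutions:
 h(z) = -sqrt(C1 + z^2)
 h(z) = sqrt(C1 + z^2)


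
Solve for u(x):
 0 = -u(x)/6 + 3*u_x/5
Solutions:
 u(x) = C1*exp(5*x/18)


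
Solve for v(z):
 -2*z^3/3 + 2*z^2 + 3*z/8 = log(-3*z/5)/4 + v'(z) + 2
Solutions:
 v(z) = C1 - z^4/6 + 2*z^3/3 + 3*z^2/16 - z*log(-z)/4 + z*(-7 - log(3) + log(5))/4


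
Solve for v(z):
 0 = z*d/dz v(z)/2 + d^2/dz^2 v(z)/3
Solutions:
 v(z) = C1 + C2*erf(sqrt(3)*z/2)


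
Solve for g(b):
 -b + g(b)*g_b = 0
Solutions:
 g(b) = -sqrt(C1 + b^2)
 g(b) = sqrt(C1 + b^2)


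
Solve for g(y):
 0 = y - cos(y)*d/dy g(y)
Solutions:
 g(y) = C1 + Integral(y/cos(y), y)


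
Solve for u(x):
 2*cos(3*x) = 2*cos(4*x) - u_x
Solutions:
 u(x) = C1 - 2*sin(3*x)/3 + sin(4*x)/2


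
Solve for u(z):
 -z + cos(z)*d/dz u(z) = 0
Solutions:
 u(z) = C1 + Integral(z/cos(z), z)


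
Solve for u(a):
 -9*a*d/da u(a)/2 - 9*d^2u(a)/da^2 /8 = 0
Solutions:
 u(a) = C1 + C2*erf(sqrt(2)*a)


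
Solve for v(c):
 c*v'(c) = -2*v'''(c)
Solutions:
 v(c) = C1 + Integral(C2*airyai(-2^(2/3)*c/2) + C3*airybi(-2^(2/3)*c/2), c)


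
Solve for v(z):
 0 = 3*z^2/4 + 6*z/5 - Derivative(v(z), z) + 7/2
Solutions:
 v(z) = C1 + z^3/4 + 3*z^2/5 + 7*z/2


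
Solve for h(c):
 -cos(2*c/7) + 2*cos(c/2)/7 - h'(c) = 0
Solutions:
 h(c) = C1 - 7*sin(2*c/7)/2 + 4*sin(c/2)/7


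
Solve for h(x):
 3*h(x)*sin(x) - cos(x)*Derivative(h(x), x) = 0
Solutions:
 h(x) = C1/cos(x)^3


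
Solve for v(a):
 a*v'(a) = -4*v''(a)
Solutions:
 v(a) = C1 + C2*erf(sqrt(2)*a/4)


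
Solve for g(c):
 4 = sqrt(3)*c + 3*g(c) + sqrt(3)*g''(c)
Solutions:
 g(c) = C1*sin(3^(1/4)*c) + C2*cos(3^(1/4)*c) - sqrt(3)*c/3 + 4/3


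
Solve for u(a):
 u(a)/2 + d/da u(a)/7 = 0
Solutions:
 u(a) = C1*exp(-7*a/2)


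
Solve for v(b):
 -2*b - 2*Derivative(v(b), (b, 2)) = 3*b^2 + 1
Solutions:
 v(b) = C1 + C2*b - b^4/8 - b^3/6 - b^2/4


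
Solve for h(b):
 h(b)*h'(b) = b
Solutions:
 h(b) = -sqrt(C1 + b^2)
 h(b) = sqrt(C1 + b^2)


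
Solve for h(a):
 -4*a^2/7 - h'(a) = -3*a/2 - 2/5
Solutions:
 h(a) = C1 - 4*a^3/21 + 3*a^2/4 + 2*a/5


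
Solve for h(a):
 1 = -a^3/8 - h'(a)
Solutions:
 h(a) = C1 - a^4/32 - a


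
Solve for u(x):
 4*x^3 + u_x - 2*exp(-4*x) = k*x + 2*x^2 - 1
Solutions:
 u(x) = C1 + k*x^2/2 - x^4 + 2*x^3/3 - x - exp(-4*x)/2


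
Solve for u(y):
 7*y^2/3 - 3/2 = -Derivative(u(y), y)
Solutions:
 u(y) = C1 - 7*y^3/9 + 3*y/2


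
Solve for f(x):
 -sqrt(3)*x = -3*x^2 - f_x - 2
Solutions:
 f(x) = C1 - x^3 + sqrt(3)*x^2/2 - 2*x


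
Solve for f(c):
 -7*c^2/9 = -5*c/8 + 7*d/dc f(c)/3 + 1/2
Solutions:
 f(c) = C1 - c^3/9 + 15*c^2/112 - 3*c/14


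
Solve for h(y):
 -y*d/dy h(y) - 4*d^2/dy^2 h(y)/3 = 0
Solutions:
 h(y) = C1 + C2*erf(sqrt(6)*y/4)


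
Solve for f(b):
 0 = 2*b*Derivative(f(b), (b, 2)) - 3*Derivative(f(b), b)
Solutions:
 f(b) = C1 + C2*b^(5/2)


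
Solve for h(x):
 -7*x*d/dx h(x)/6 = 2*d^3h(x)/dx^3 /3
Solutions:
 h(x) = C1 + Integral(C2*airyai(-14^(1/3)*x/2) + C3*airybi(-14^(1/3)*x/2), x)


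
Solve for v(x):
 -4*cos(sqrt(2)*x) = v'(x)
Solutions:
 v(x) = C1 - 2*sqrt(2)*sin(sqrt(2)*x)


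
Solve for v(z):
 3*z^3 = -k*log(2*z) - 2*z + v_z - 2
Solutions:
 v(z) = C1 + k*z*log(z) - k*z + k*z*log(2) + 3*z^4/4 + z^2 + 2*z


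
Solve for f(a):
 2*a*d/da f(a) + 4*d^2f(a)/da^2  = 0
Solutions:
 f(a) = C1 + C2*erf(a/2)


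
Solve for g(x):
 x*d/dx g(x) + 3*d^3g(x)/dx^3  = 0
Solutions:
 g(x) = C1 + Integral(C2*airyai(-3^(2/3)*x/3) + C3*airybi(-3^(2/3)*x/3), x)


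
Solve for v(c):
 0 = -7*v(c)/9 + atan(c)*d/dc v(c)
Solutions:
 v(c) = C1*exp(7*Integral(1/atan(c), c)/9)


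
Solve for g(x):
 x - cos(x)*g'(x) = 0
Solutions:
 g(x) = C1 + Integral(x/cos(x), x)


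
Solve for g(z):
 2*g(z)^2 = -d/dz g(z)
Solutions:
 g(z) = 1/(C1 + 2*z)


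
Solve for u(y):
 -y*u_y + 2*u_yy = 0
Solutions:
 u(y) = C1 + C2*erfi(y/2)


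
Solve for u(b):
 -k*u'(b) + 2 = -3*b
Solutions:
 u(b) = C1 + 3*b^2/(2*k) + 2*b/k


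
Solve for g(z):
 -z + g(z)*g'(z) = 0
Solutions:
 g(z) = -sqrt(C1 + z^2)
 g(z) = sqrt(C1 + z^2)


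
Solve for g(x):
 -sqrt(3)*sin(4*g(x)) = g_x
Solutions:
 g(x) = -acos((-C1 - exp(8*sqrt(3)*x))/(C1 - exp(8*sqrt(3)*x)))/4 + pi/2
 g(x) = acos((-C1 - exp(8*sqrt(3)*x))/(C1 - exp(8*sqrt(3)*x)))/4


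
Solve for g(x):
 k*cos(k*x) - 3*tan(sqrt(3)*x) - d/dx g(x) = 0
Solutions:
 g(x) = C1 + k*Piecewise((sin(k*x)/k, Ne(k, 0)), (x, True)) + sqrt(3)*log(cos(sqrt(3)*x))


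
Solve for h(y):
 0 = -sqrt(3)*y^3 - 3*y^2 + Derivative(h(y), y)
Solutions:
 h(y) = C1 + sqrt(3)*y^4/4 + y^3


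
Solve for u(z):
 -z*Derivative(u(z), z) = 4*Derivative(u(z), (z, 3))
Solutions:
 u(z) = C1 + Integral(C2*airyai(-2^(1/3)*z/2) + C3*airybi(-2^(1/3)*z/2), z)


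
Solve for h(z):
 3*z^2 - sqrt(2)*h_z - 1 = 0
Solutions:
 h(z) = C1 + sqrt(2)*z^3/2 - sqrt(2)*z/2


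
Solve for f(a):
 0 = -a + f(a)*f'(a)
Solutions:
 f(a) = -sqrt(C1 + a^2)
 f(a) = sqrt(C1 + a^2)


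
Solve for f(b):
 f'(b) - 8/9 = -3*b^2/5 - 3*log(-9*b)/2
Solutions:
 f(b) = C1 - b^3/5 - 3*b*log(-b)/2 + b*(43/18 - 3*log(3))


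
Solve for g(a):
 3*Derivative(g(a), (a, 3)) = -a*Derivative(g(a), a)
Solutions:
 g(a) = C1 + Integral(C2*airyai(-3^(2/3)*a/3) + C3*airybi(-3^(2/3)*a/3), a)


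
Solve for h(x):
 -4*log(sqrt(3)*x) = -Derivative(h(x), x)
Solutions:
 h(x) = C1 + 4*x*log(x) - 4*x + x*log(9)


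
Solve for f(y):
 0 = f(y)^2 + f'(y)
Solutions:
 f(y) = 1/(C1 + y)


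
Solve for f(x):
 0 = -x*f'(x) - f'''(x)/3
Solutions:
 f(x) = C1 + Integral(C2*airyai(-3^(1/3)*x) + C3*airybi(-3^(1/3)*x), x)


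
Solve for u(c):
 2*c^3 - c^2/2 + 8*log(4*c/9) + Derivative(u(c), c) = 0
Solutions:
 u(c) = C1 - c^4/2 + c^3/6 - 8*c*log(c) + c*log(43046721/65536) + 8*c


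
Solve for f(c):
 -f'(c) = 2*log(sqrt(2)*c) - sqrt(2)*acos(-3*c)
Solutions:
 f(c) = C1 - 2*c*log(c) - c*log(2) + 2*c + sqrt(2)*(c*acos(-3*c) + sqrt(1 - 9*c^2)/3)


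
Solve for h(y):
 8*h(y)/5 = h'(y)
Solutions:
 h(y) = C1*exp(8*y/5)


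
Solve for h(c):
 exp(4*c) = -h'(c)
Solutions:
 h(c) = C1 - exp(4*c)/4


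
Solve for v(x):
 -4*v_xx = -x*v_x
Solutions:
 v(x) = C1 + C2*erfi(sqrt(2)*x/4)


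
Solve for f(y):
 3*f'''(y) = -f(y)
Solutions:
 f(y) = C3*exp(-3^(2/3)*y/3) + (C1*sin(3^(1/6)*y/2) + C2*cos(3^(1/6)*y/2))*exp(3^(2/3)*y/6)


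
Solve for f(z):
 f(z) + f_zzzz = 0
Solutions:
 f(z) = (C1*sin(sqrt(2)*z/2) + C2*cos(sqrt(2)*z/2))*exp(-sqrt(2)*z/2) + (C3*sin(sqrt(2)*z/2) + C4*cos(sqrt(2)*z/2))*exp(sqrt(2)*z/2)


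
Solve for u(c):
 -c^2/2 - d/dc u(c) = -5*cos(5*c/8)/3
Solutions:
 u(c) = C1 - c^3/6 + 8*sin(5*c/8)/3


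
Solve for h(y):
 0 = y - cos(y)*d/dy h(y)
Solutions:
 h(y) = C1 + Integral(y/cos(y), y)


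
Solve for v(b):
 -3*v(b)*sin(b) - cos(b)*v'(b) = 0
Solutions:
 v(b) = C1*cos(b)^3


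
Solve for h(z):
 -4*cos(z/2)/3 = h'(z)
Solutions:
 h(z) = C1 - 8*sin(z/2)/3


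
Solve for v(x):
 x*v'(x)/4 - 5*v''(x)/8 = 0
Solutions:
 v(x) = C1 + C2*erfi(sqrt(5)*x/5)


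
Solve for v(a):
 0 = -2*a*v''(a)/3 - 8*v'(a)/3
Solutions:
 v(a) = C1 + C2/a^3


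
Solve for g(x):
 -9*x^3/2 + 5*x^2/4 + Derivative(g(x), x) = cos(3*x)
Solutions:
 g(x) = C1 + 9*x^4/8 - 5*x^3/12 + sin(3*x)/3


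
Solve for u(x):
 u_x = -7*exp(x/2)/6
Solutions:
 u(x) = C1 - 7*exp(x/2)/3


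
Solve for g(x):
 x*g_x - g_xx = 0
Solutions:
 g(x) = C1 + C2*erfi(sqrt(2)*x/2)


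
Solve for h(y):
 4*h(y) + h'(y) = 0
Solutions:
 h(y) = C1*exp(-4*y)


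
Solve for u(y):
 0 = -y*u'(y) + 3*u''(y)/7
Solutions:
 u(y) = C1 + C2*erfi(sqrt(42)*y/6)


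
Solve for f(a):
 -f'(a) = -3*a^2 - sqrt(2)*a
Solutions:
 f(a) = C1 + a^3 + sqrt(2)*a^2/2


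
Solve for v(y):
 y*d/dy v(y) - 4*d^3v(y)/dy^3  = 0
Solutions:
 v(y) = C1 + Integral(C2*airyai(2^(1/3)*y/2) + C3*airybi(2^(1/3)*y/2), y)


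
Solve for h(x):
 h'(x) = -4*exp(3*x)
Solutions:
 h(x) = C1 - 4*exp(3*x)/3


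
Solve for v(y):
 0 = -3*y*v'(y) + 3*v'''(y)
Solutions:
 v(y) = C1 + Integral(C2*airyai(y) + C3*airybi(y), y)


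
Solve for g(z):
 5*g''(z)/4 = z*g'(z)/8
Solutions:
 g(z) = C1 + C2*erfi(sqrt(5)*z/10)


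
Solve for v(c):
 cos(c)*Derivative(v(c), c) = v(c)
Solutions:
 v(c) = C1*sqrt(sin(c) + 1)/sqrt(sin(c) - 1)


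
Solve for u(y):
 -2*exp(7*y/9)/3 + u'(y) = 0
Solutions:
 u(y) = C1 + 6*exp(7*y/9)/7


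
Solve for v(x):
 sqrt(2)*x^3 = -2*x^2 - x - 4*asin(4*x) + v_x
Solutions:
 v(x) = C1 + sqrt(2)*x^4/4 + 2*x^3/3 + x^2/2 + 4*x*asin(4*x) + sqrt(1 - 16*x^2)


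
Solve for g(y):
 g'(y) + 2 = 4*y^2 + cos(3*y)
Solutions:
 g(y) = C1 + 4*y^3/3 - 2*y + sin(3*y)/3


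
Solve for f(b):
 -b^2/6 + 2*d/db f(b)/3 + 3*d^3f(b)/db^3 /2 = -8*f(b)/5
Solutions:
 f(b) = C1*exp(-b*(-75^(1/3)*(81 + 2*sqrt(1659))^(1/3) + 5*45^(1/3)/(81 + 2*sqrt(1659))^(1/3))/45)*sin(3^(1/6)*5^(1/3)*b*(15/(81 + 2*sqrt(1659))^(1/3) + 3^(2/3)*5^(1/3)*(81 + 2*sqrt(1659))^(1/3))/45) + C2*exp(-b*(-75^(1/3)*(81 + 2*sqrt(1659))^(1/3) + 5*45^(1/3)/(81 + 2*sqrt(1659))^(1/3))/45)*cos(3^(1/6)*5^(1/3)*b*(15/(81 + 2*sqrt(1659))^(1/3) + 3^(2/3)*5^(1/3)*(81 + 2*sqrt(1659))^(1/3))/45) + C3*exp(2*b*(-75^(1/3)*(81 + 2*sqrt(1659))^(1/3) + 5*45^(1/3)/(81 + 2*sqrt(1659))^(1/3))/45) + 5*b^2/48 - 25*b/288 + 125/3456


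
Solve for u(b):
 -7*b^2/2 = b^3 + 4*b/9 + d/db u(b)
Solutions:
 u(b) = C1 - b^4/4 - 7*b^3/6 - 2*b^2/9


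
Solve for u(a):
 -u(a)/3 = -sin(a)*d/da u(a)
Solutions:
 u(a) = C1*(cos(a) - 1)^(1/6)/(cos(a) + 1)^(1/6)


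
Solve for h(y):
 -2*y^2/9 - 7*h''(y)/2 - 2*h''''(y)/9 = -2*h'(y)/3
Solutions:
 h(y) = C1 + C2*exp(3^(1/3)*y*(-(4 + sqrt(1045))^(1/3) + 7*3^(1/3)/(4 + sqrt(1045))^(1/3))/4)*sin(3^(1/6)*y*(21/(4 + sqrt(1045))^(1/3) + 3^(2/3)*(4 + sqrt(1045))^(1/3))/4) + C3*exp(3^(1/3)*y*(-(4 + sqrt(1045))^(1/3) + 7*3^(1/3)/(4 + sqrt(1045))^(1/3))/4)*cos(3^(1/6)*y*(21/(4 + sqrt(1045))^(1/3) + 3^(2/3)*(4 + sqrt(1045))^(1/3))/4) + C4*exp(-3^(1/3)*y*(-(4 + sqrt(1045))^(1/3) + 7*3^(1/3)/(4 + sqrt(1045))^(1/3))/2) + y^3/9 + 7*y^2/4 + 147*y/8


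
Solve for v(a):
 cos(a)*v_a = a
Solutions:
 v(a) = C1 + Integral(a/cos(a), a)


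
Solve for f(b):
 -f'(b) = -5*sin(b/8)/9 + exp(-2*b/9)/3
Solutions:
 f(b) = C1 - 40*cos(b/8)/9 + 3*exp(-2*b/9)/2


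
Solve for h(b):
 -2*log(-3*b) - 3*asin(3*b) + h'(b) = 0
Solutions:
 h(b) = C1 + 2*b*log(-b) + 3*b*asin(3*b) - 2*b + 2*b*log(3) + sqrt(1 - 9*b^2)


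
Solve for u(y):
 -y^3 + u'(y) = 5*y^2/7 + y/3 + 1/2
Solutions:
 u(y) = C1 + y^4/4 + 5*y^3/21 + y^2/6 + y/2


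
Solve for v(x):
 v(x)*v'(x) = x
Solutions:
 v(x) = -sqrt(C1 + x^2)
 v(x) = sqrt(C1 + x^2)


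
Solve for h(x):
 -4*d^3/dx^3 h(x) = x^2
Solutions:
 h(x) = C1 + C2*x + C3*x^2 - x^5/240


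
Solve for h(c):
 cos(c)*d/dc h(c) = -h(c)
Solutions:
 h(c) = C1*sqrt(sin(c) - 1)/sqrt(sin(c) + 1)


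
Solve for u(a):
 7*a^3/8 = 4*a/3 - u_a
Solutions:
 u(a) = C1 - 7*a^4/32 + 2*a^2/3


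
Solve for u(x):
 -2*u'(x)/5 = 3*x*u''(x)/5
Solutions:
 u(x) = C1 + C2*x^(1/3)


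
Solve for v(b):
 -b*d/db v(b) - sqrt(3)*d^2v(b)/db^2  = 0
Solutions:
 v(b) = C1 + C2*erf(sqrt(2)*3^(3/4)*b/6)


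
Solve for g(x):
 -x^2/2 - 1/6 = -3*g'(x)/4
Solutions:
 g(x) = C1 + 2*x^3/9 + 2*x/9


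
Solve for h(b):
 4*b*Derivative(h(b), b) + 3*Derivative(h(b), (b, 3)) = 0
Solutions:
 h(b) = C1 + Integral(C2*airyai(-6^(2/3)*b/3) + C3*airybi(-6^(2/3)*b/3), b)


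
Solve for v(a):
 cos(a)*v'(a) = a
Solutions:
 v(a) = C1 + Integral(a/cos(a), a)


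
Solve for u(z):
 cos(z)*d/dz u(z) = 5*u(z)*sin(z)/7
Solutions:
 u(z) = C1/cos(z)^(5/7)


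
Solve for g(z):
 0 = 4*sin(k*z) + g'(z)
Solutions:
 g(z) = C1 + 4*cos(k*z)/k


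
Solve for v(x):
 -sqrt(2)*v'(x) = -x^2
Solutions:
 v(x) = C1 + sqrt(2)*x^3/6


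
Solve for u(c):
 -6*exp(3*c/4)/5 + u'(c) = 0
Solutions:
 u(c) = C1 + 8*exp(3*c/4)/5


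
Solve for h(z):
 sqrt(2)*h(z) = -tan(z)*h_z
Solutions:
 h(z) = C1/sin(z)^(sqrt(2))


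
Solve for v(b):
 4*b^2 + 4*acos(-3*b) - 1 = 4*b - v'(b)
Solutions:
 v(b) = C1 - 4*b^3/3 + 2*b^2 - 4*b*acos(-3*b) + b - 4*sqrt(1 - 9*b^2)/3


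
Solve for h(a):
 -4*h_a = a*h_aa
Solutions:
 h(a) = C1 + C2/a^3


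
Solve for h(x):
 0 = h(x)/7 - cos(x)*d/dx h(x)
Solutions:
 h(x) = C1*(sin(x) + 1)^(1/14)/(sin(x) - 1)^(1/14)


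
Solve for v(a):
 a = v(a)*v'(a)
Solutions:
 v(a) = -sqrt(C1 + a^2)
 v(a) = sqrt(C1 + a^2)


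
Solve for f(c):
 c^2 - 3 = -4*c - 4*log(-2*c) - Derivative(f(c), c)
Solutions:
 f(c) = C1 - c^3/3 - 2*c^2 - 4*c*log(-c) + c*(7 - 4*log(2))


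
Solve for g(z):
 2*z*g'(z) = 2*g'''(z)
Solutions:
 g(z) = C1 + Integral(C2*airyai(z) + C3*airybi(z), z)


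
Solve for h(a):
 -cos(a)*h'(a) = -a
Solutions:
 h(a) = C1 + Integral(a/cos(a), a)


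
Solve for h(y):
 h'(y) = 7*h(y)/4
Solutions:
 h(y) = C1*exp(7*y/4)


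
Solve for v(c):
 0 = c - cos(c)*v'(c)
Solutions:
 v(c) = C1 + Integral(c/cos(c), c)


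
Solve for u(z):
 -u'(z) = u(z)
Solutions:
 u(z) = C1*exp(-z)


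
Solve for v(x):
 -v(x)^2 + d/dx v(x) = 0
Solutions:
 v(x) = -1/(C1 + x)


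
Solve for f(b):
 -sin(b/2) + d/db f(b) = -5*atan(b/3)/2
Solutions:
 f(b) = C1 - 5*b*atan(b/3)/2 + 15*log(b^2 + 9)/4 - 2*cos(b/2)


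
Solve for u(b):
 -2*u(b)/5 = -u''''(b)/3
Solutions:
 u(b) = C1*exp(-5^(3/4)*6^(1/4)*b/5) + C2*exp(5^(3/4)*6^(1/4)*b/5) + C3*sin(5^(3/4)*6^(1/4)*b/5) + C4*cos(5^(3/4)*6^(1/4)*b/5)


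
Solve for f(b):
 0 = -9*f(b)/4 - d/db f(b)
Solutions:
 f(b) = C1*exp(-9*b/4)


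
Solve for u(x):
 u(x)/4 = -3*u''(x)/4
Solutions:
 u(x) = C1*sin(sqrt(3)*x/3) + C2*cos(sqrt(3)*x/3)


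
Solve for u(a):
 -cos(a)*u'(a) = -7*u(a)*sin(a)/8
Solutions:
 u(a) = C1/cos(a)^(7/8)


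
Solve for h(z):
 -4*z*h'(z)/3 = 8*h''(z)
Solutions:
 h(z) = C1 + C2*erf(sqrt(3)*z/6)


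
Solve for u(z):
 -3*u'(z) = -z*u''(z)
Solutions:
 u(z) = C1 + C2*z^4


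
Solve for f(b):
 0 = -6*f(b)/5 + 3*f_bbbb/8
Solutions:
 f(b) = C1*exp(-2*5^(3/4)*b/5) + C2*exp(2*5^(3/4)*b/5) + C3*sin(2*5^(3/4)*b/5) + C4*cos(2*5^(3/4)*b/5)


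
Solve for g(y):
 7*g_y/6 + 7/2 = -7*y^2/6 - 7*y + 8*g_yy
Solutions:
 g(y) = C1 + C2*exp(7*y/48) - y^3/3 - 69*y^2/7 - 6771*y/49


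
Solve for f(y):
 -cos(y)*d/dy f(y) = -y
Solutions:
 f(y) = C1 + Integral(y/cos(y), y)


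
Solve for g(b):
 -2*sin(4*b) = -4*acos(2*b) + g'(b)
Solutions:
 g(b) = C1 + 4*b*acos(2*b) - 2*sqrt(1 - 4*b^2) + cos(4*b)/2


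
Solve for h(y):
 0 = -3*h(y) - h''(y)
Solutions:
 h(y) = C1*sin(sqrt(3)*y) + C2*cos(sqrt(3)*y)


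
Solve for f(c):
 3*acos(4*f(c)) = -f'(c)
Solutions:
 Integral(1/acos(4*_y), (_y, f(c))) = C1 - 3*c


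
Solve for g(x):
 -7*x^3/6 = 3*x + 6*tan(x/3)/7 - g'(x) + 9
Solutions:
 g(x) = C1 + 7*x^4/24 + 3*x^2/2 + 9*x - 18*log(cos(x/3))/7


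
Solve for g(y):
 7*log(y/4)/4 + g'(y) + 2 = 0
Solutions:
 g(y) = C1 - 7*y*log(y)/4 - y/4 + 7*y*log(2)/2


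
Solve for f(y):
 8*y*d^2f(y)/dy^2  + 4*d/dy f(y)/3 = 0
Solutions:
 f(y) = C1 + C2*y^(5/6)


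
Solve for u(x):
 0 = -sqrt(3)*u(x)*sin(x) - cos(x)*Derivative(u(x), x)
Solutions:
 u(x) = C1*cos(x)^(sqrt(3))


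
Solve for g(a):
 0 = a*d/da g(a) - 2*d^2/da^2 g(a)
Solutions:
 g(a) = C1 + C2*erfi(a/2)


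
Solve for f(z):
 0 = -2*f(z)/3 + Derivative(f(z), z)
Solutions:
 f(z) = C1*exp(2*z/3)


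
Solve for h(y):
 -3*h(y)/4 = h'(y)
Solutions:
 h(y) = C1*exp(-3*y/4)


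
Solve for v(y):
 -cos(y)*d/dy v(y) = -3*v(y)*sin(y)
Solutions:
 v(y) = C1/cos(y)^3


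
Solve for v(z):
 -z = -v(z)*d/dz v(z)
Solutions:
 v(z) = -sqrt(C1 + z^2)
 v(z) = sqrt(C1 + z^2)


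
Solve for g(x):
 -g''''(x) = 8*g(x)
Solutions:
 g(x) = (C1*sin(2^(1/4)*x) + C2*cos(2^(1/4)*x))*exp(-2^(1/4)*x) + (C3*sin(2^(1/4)*x) + C4*cos(2^(1/4)*x))*exp(2^(1/4)*x)


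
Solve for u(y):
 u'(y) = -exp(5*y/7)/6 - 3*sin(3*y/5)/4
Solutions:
 u(y) = C1 - 7*exp(5*y/7)/30 + 5*cos(3*y/5)/4


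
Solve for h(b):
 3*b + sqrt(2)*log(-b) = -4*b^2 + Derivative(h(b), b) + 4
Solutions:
 h(b) = C1 + 4*b^3/3 + 3*b^2/2 + sqrt(2)*b*log(-b) + b*(-4 - sqrt(2))


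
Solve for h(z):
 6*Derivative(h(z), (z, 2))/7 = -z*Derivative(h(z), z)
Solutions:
 h(z) = C1 + C2*erf(sqrt(21)*z/6)


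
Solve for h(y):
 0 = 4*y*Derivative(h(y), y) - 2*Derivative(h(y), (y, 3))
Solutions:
 h(y) = C1 + Integral(C2*airyai(2^(1/3)*y) + C3*airybi(2^(1/3)*y), y)


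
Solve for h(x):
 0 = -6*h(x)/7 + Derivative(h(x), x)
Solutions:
 h(x) = C1*exp(6*x/7)


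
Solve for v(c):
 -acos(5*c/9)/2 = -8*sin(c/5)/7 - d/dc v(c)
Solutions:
 v(c) = C1 + c*acos(5*c/9)/2 - sqrt(81 - 25*c^2)/10 + 40*cos(c/5)/7


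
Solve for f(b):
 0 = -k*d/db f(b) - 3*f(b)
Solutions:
 f(b) = C1*exp(-3*b/k)


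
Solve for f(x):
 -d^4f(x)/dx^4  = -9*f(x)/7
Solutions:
 f(x) = C1*exp(-sqrt(3)*7^(3/4)*x/7) + C2*exp(sqrt(3)*7^(3/4)*x/7) + C3*sin(sqrt(3)*7^(3/4)*x/7) + C4*cos(sqrt(3)*7^(3/4)*x/7)


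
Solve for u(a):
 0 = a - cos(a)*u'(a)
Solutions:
 u(a) = C1 + Integral(a/cos(a), a)


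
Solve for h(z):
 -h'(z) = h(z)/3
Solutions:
 h(z) = C1*exp(-z/3)


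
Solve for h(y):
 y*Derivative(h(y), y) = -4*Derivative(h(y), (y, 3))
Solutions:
 h(y) = C1 + Integral(C2*airyai(-2^(1/3)*y/2) + C3*airybi(-2^(1/3)*y/2), y)


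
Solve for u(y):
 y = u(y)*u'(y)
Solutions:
 u(y) = -sqrt(C1 + y^2)
 u(y) = sqrt(C1 + y^2)


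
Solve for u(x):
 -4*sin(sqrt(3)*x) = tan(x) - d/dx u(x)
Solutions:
 u(x) = C1 - log(cos(x)) - 4*sqrt(3)*cos(sqrt(3)*x)/3


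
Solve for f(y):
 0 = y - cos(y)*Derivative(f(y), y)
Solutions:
 f(y) = C1 + Integral(y/cos(y), y)


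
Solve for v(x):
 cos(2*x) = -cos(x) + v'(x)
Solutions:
 v(x) = C1 + sin(x) + sin(2*x)/2


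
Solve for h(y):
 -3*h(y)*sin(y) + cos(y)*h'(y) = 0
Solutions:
 h(y) = C1/cos(y)^3


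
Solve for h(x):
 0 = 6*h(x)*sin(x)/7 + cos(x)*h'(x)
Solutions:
 h(x) = C1*cos(x)^(6/7)


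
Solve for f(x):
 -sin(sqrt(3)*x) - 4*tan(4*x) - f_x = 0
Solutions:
 f(x) = C1 + log(cos(4*x)) + sqrt(3)*cos(sqrt(3)*x)/3


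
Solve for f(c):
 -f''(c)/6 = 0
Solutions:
 f(c) = C1 + C2*c


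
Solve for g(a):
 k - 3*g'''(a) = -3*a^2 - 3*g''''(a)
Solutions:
 g(a) = C1 + C2*a + C3*a^2 + C4*exp(a) + a^5/60 + a^4/12 + a^3*(k + 6)/18


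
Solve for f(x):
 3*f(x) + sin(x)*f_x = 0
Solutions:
 f(x) = C1*(cos(x) + 1)^(3/2)/(cos(x) - 1)^(3/2)


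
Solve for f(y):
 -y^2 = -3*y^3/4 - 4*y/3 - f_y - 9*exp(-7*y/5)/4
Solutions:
 f(y) = C1 - 3*y^4/16 + y^3/3 - 2*y^2/3 + 45*exp(-7*y/5)/28


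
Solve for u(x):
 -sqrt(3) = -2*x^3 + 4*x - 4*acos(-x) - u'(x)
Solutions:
 u(x) = C1 - x^4/2 + 2*x^2 - 4*x*acos(-x) + sqrt(3)*x - 4*sqrt(1 - x^2)


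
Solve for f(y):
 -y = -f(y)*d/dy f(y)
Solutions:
 f(y) = -sqrt(C1 + y^2)
 f(y) = sqrt(C1 + y^2)


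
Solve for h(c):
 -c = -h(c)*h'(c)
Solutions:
 h(c) = -sqrt(C1 + c^2)
 h(c) = sqrt(C1 + c^2)


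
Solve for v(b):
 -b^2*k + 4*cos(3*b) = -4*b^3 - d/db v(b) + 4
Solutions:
 v(b) = C1 - b^4 + b^3*k/3 + 4*b - 4*sin(3*b)/3


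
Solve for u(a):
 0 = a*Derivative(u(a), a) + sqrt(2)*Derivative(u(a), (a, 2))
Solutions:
 u(a) = C1 + C2*erf(2^(1/4)*a/2)


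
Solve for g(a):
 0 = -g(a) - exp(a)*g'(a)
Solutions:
 g(a) = C1*exp(exp(-a))


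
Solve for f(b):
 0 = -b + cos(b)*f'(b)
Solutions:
 f(b) = C1 + Integral(b/cos(b), b)


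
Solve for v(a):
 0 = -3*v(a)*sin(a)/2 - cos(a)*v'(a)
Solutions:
 v(a) = C1*cos(a)^(3/2)


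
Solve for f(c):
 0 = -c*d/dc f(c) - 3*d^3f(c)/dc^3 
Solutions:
 f(c) = C1 + Integral(C2*airyai(-3^(2/3)*c/3) + C3*airybi(-3^(2/3)*c/3), c)


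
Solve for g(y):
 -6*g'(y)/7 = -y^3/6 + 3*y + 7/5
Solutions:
 g(y) = C1 + 7*y^4/144 - 7*y^2/4 - 49*y/30


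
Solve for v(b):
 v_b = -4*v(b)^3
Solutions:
 v(b) = -sqrt(2)*sqrt(-1/(C1 - 4*b))/2
 v(b) = sqrt(2)*sqrt(-1/(C1 - 4*b))/2


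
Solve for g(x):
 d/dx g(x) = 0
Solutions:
 g(x) = C1


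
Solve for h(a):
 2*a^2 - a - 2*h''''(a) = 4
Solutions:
 h(a) = C1 + C2*a + C3*a^2 + C4*a^3 + a^6/360 - a^5/240 - a^4/12


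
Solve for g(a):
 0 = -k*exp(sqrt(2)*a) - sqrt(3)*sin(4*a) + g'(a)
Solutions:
 g(a) = C1 + sqrt(2)*k*exp(sqrt(2)*a)/2 - sqrt(3)*cos(4*a)/4


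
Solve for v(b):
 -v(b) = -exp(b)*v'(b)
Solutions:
 v(b) = C1*exp(-exp(-b))


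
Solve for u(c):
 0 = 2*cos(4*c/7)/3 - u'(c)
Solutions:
 u(c) = C1 + 7*sin(4*c/7)/6


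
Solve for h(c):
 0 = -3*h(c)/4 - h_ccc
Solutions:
 h(c) = C3*exp(-6^(1/3)*c/2) + (C1*sin(2^(1/3)*3^(5/6)*c/4) + C2*cos(2^(1/3)*3^(5/6)*c/4))*exp(6^(1/3)*c/4)


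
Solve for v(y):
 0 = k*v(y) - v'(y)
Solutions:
 v(y) = C1*exp(k*y)


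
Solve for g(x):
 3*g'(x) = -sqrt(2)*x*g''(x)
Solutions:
 g(x) = C1 + C2*x^(1 - 3*sqrt(2)/2)


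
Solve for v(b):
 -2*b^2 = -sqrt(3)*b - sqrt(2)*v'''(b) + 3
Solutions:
 v(b) = C1 + C2*b + C3*b^2 + sqrt(2)*b^5/60 - sqrt(6)*b^4/48 + sqrt(2)*b^3/4


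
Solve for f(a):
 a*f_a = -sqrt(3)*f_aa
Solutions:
 f(a) = C1 + C2*erf(sqrt(2)*3^(3/4)*a/6)


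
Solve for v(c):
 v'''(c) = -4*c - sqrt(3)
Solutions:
 v(c) = C1 + C2*c + C3*c^2 - c^4/6 - sqrt(3)*c^3/6


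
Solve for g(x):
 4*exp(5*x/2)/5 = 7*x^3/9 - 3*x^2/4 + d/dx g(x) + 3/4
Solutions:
 g(x) = C1 - 7*x^4/36 + x^3/4 - 3*x/4 + 8*exp(5*x/2)/25


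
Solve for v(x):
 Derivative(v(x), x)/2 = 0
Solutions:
 v(x) = C1


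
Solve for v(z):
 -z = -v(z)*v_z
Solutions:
 v(z) = -sqrt(C1 + z^2)
 v(z) = sqrt(C1 + z^2)


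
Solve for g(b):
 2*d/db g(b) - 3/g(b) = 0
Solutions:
 g(b) = -sqrt(C1 + 3*b)
 g(b) = sqrt(C1 + 3*b)


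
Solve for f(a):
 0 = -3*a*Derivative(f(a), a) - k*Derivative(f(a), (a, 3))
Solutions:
 f(a) = C1 + Integral(C2*airyai(3^(1/3)*a*(-1/k)^(1/3)) + C3*airybi(3^(1/3)*a*(-1/k)^(1/3)), a)


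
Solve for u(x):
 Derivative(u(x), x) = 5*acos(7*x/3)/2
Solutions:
 u(x) = C1 + 5*x*acos(7*x/3)/2 - 5*sqrt(9 - 49*x^2)/14


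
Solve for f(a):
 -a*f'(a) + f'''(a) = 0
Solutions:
 f(a) = C1 + Integral(C2*airyai(a) + C3*airybi(a), a)


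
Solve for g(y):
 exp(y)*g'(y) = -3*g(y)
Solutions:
 g(y) = C1*exp(3*exp(-y))


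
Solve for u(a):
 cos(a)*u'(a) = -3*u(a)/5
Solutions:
 u(a) = C1*(sin(a) - 1)^(3/10)/(sin(a) + 1)^(3/10)


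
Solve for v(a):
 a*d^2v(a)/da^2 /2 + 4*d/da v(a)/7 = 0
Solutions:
 v(a) = C1 + C2/a^(1/7)


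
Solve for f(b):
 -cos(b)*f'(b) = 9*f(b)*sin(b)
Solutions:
 f(b) = C1*cos(b)^9


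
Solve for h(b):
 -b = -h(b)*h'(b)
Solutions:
 h(b) = -sqrt(C1 + b^2)
 h(b) = sqrt(C1 + b^2)


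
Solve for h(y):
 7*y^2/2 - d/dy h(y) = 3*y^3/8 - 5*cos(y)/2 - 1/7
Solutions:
 h(y) = C1 - 3*y^4/32 + 7*y^3/6 + y/7 + 5*sin(y)/2


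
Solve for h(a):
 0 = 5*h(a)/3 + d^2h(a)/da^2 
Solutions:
 h(a) = C1*sin(sqrt(15)*a/3) + C2*cos(sqrt(15)*a/3)


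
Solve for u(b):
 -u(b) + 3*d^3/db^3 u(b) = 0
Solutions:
 u(b) = C3*exp(3^(2/3)*b/3) + (C1*sin(3^(1/6)*b/2) + C2*cos(3^(1/6)*b/2))*exp(-3^(2/3)*b/6)


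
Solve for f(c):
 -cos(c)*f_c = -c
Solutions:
 f(c) = C1 + Integral(c/cos(c), c)


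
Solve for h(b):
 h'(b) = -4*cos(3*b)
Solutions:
 h(b) = C1 - 4*sin(3*b)/3


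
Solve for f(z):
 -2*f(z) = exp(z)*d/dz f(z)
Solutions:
 f(z) = C1*exp(2*exp(-z))


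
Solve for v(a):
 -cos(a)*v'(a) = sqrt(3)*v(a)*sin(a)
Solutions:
 v(a) = C1*cos(a)^(sqrt(3))


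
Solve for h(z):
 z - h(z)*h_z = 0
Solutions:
 h(z) = -sqrt(C1 + z^2)
 h(z) = sqrt(C1 + z^2)


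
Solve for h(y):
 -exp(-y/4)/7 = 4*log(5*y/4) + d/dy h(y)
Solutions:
 h(y) = C1 - 4*y*log(y) + 4*y*(-log(5) + 1 + 2*log(2)) + 4*exp(-y/4)/7


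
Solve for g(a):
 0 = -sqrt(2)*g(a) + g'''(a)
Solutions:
 g(a) = C3*exp(2^(1/6)*a) + (C1*sin(2^(1/6)*sqrt(3)*a/2) + C2*cos(2^(1/6)*sqrt(3)*a/2))*exp(-2^(1/6)*a/2)


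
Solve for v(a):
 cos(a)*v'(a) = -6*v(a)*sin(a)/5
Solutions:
 v(a) = C1*cos(a)^(6/5)


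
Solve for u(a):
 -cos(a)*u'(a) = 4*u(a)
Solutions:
 u(a) = C1*(sin(a)^2 - 2*sin(a) + 1)/(sin(a)^2 + 2*sin(a) + 1)


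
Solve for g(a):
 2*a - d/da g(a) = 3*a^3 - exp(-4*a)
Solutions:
 g(a) = C1 - 3*a^4/4 + a^2 - exp(-4*a)/4


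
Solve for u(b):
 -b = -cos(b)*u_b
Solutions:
 u(b) = C1 + Integral(b/cos(b), b)


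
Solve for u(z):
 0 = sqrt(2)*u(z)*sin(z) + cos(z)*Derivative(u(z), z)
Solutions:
 u(z) = C1*cos(z)^(sqrt(2))


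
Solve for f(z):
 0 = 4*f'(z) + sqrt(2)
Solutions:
 f(z) = C1 - sqrt(2)*z/4


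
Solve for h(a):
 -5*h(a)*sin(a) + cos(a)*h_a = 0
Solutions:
 h(a) = C1/cos(a)^5


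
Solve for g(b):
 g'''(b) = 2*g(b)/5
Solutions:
 g(b) = C3*exp(2^(1/3)*5^(2/3)*b/5) + (C1*sin(2^(1/3)*sqrt(3)*5^(2/3)*b/10) + C2*cos(2^(1/3)*sqrt(3)*5^(2/3)*b/10))*exp(-2^(1/3)*5^(2/3)*b/10)


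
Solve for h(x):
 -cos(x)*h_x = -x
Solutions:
 h(x) = C1 + Integral(x/cos(x), x)


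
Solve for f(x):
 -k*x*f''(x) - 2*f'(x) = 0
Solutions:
 f(x) = C1 + x^(((re(k) - 2)*re(k) + im(k)^2)/(re(k)^2 + im(k)^2))*(C2*sin(2*log(x)*Abs(im(k))/(re(k)^2 + im(k)^2)) + C3*cos(2*log(x)*im(k)/(re(k)^2 + im(k)^2)))


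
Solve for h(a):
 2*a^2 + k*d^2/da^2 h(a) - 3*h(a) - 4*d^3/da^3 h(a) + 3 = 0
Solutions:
 h(a) = C1*exp(a*(-k^2/(-k^3 + sqrt(-k^6 + (648 - k^3)^2) + 648)^(1/3) + k - (-k^3 + sqrt(-k^6 + (648 - k^3)^2) + 648)^(1/3))/12) + C2*exp(a*(-4*k^2/((-1 + sqrt(3)*I)*(-k^3 + sqrt(-k^6 + (648 - k^3)^2) + 648)^(1/3)) + 2*k + (-k^3 + sqrt(-k^6 + (648 - k^3)^2) + 648)^(1/3) - sqrt(3)*I*(-k^3 + sqrt(-k^6 + (648 - k^3)^2) + 648)^(1/3))/24) + C3*exp(a*(4*k^2/((1 + sqrt(3)*I)*(-k^3 + sqrt(-k^6 + (648 - k^3)^2) + 648)^(1/3)) + 2*k + (-k^3 + sqrt(-k^6 + (648 - k^3)^2) + 648)^(1/3) + sqrt(3)*I*(-k^3 + sqrt(-k^6 + (648 - k^3)^2) + 648)^(1/3))/24) + 2*a^2/3 + 4*k/9 + 1


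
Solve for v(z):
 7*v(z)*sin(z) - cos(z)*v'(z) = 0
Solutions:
 v(z) = C1/cos(z)^7


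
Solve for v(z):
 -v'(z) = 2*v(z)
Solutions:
 v(z) = C1*exp(-2*z)


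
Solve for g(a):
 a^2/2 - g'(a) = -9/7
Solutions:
 g(a) = C1 + a^3/6 + 9*a/7


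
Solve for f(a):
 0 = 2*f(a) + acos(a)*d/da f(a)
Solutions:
 f(a) = C1*exp(-2*Integral(1/acos(a), a))


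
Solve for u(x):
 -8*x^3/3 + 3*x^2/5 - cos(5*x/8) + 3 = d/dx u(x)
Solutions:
 u(x) = C1 - 2*x^4/3 + x^3/5 + 3*x - 8*sin(5*x/8)/5


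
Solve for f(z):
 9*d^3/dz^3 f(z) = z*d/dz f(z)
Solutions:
 f(z) = C1 + Integral(C2*airyai(3^(1/3)*z/3) + C3*airybi(3^(1/3)*z/3), z)


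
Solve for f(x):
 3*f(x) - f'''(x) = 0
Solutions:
 f(x) = C3*exp(3^(1/3)*x) + (C1*sin(3^(5/6)*x/2) + C2*cos(3^(5/6)*x/2))*exp(-3^(1/3)*x/2)


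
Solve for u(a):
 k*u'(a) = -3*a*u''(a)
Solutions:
 u(a) = C1 + a^(1 - re(k)/3)*(C2*sin(log(a)*Abs(im(k))/3) + C3*cos(log(a)*im(k)/3))


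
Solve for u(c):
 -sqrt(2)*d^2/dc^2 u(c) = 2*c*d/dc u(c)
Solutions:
 u(c) = C1 + C2*erf(2^(3/4)*c/2)


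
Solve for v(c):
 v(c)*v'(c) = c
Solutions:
 v(c) = -sqrt(C1 + c^2)
 v(c) = sqrt(C1 + c^2)


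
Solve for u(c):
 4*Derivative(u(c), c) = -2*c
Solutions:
 u(c) = C1 - c^2/4


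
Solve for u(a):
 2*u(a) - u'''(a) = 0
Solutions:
 u(a) = C3*exp(2^(1/3)*a) + (C1*sin(2^(1/3)*sqrt(3)*a/2) + C2*cos(2^(1/3)*sqrt(3)*a/2))*exp(-2^(1/3)*a/2)


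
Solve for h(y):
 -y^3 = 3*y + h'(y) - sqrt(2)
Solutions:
 h(y) = C1 - y^4/4 - 3*y^2/2 + sqrt(2)*y


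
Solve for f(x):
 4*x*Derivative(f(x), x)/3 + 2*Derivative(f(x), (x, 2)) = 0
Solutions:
 f(x) = C1 + C2*erf(sqrt(3)*x/3)


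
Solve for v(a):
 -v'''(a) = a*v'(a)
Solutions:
 v(a) = C1 + Integral(C2*airyai(-a) + C3*airybi(-a), a)


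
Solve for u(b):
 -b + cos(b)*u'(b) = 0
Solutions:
 u(b) = C1 + Integral(b/cos(b), b)


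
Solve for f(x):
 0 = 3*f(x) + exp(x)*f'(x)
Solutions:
 f(x) = C1*exp(3*exp(-x))


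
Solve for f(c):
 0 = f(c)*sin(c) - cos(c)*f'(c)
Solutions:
 f(c) = C1/cos(c)


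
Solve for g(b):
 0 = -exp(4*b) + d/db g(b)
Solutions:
 g(b) = C1 + exp(4*b)/4


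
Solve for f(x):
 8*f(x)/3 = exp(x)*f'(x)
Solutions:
 f(x) = C1*exp(-8*exp(-x)/3)


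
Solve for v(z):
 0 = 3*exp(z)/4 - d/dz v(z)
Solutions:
 v(z) = C1 + 3*exp(z)/4


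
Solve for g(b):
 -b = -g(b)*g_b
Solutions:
 g(b) = -sqrt(C1 + b^2)
 g(b) = sqrt(C1 + b^2)


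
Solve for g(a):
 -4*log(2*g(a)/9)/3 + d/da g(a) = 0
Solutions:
 -3*Integral(1/(log(_y) - 2*log(3) + log(2)), (_y, g(a)))/4 = C1 - a


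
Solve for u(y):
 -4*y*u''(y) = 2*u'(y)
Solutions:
 u(y) = C1 + C2*sqrt(y)


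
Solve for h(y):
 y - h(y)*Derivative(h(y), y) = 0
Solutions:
 h(y) = -sqrt(C1 + y^2)
 h(y) = sqrt(C1 + y^2)


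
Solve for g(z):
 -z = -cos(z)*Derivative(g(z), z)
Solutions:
 g(z) = C1 + Integral(z/cos(z), z)


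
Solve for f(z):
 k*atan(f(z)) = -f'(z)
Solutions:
 Integral(1/atan(_y), (_y, f(z))) = C1 - k*z


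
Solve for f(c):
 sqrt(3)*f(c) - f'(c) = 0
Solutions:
 f(c) = C1*exp(sqrt(3)*c)


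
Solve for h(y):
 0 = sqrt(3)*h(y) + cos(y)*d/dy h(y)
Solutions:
 h(y) = C1*(sin(y) - 1)^(sqrt(3)/2)/(sin(y) + 1)^(sqrt(3)/2)


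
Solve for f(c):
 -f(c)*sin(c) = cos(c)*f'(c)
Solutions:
 f(c) = C1*cos(c)


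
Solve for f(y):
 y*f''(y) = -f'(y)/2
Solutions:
 f(y) = C1 + C2*sqrt(y)
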